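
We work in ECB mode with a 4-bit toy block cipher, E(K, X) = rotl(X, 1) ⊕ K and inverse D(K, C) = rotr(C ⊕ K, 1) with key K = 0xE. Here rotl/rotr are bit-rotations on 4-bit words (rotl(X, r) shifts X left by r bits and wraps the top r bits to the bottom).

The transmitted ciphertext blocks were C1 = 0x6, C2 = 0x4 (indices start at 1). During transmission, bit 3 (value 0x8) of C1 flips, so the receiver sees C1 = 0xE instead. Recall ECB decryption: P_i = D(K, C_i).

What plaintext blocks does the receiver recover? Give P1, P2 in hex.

Only C1 changed, to 0xE. In ECB, a change in C_i affects only P_i. Decrypting the received ciphertext:
P1: D(K, 0xE) = 0x0.
P2: D(K, 0x4) = 0x5.
Blocks that differ from the original plaintext: P1.

P1 = 0x0, P2 = 0x5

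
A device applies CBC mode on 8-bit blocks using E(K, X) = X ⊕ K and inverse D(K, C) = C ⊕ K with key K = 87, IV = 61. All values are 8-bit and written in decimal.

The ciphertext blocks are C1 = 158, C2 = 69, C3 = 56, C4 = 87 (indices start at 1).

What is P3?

CBC decryption: P_i = D(K, C_i) ⊕ C_{i−1}, with C_{0} = IV.
P3: D(K, 56) = 111; 111 ⊕ 69 = 42.

P3 = 42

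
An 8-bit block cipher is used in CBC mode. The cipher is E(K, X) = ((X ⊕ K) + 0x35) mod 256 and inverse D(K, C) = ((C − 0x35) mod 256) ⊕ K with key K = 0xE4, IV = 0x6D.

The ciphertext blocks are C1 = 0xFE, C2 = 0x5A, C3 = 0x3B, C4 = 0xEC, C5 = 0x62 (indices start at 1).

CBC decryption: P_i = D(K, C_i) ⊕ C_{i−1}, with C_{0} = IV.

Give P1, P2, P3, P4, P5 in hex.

P1: D(K, 0xFE) = 0x2D; 0x2D ⊕ 0x6D = 0x40.
P2: D(K, 0x5A) = 0xC1; 0xC1 ⊕ 0xFE = 0x3F.
P3: D(K, 0x3B) = 0xE2; 0xE2 ⊕ 0x5A = 0xB8.
P4: D(K, 0xEC) = 0x53; 0x53 ⊕ 0x3B = 0x68.
P5: D(K, 0x62) = 0xC9; 0xC9 ⊕ 0xEC = 0x25.

P1 = 0x40, P2 = 0x3F, P3 = 0xB8, P4 = 0x68, P5 = 0x25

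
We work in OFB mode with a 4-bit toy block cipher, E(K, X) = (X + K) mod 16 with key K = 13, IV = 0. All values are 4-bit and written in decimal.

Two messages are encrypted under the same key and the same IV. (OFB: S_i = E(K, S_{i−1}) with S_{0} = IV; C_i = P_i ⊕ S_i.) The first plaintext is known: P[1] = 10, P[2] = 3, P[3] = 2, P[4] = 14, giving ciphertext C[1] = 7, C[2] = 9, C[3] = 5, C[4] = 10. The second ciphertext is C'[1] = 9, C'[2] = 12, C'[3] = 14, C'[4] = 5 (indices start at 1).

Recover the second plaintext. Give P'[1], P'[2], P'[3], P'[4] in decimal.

In OFB with a reused IV, both messages share the same keystream S_i, so C_i ⊕ C'_i = P_i ⊕ P'_i and thus P'_i = P_i ⊕ C_i ⊕ C'_i.
P'[1]: 10 ⊕ 7 ⊕ 9 = 4.
P'[2]: 3 ⊕ 9 ⊕ 12 = 6.
P'[3]: 2 ⊕ 5 ⊕ 14 = 9.
P'[4]: 14 ⊕ 10 ⊕ 5 = 1.

P'[1] = 4, P'[2] = 6, P'[3] = 9, P'[4] = 1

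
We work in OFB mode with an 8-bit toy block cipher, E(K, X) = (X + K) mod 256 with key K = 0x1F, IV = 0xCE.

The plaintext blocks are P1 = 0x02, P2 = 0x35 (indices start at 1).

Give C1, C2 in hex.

C1 = 0xEF, C2 = 0x39

OFB encryption: S_i = E(K, S_{i−1}) with S_{0} = IV; C_i = P_i ⊕ S_i.
C1: S = E(K, 0xCE) = 0xED; 0x02 ⊕ 0xED = 0xEF.
C2: S = E(K, 0xED) = 0x0C; 0x35 ⊕ 0x0C = 0x39.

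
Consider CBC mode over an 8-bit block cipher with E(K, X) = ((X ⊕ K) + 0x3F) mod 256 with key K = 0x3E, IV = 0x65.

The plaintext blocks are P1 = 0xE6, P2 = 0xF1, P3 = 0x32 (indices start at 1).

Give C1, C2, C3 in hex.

C1 = 0xFC, C2 = 0x72, C3 = 0xBD

CBC encryption: C_i = E(K, P_i ⊕ C_{i−1}), with C_{0} = IV.
C1: P1 ⊕ 0x65 = 0x83; E(K, 0x83) = 0xFC.
C2: P2 ⊕ 0xFC = 0x0D; E(K, 0x0D) = 0x72.
C3: P3 ⊕ 0x72 = 0x40; E(K, 0x40) = 0xBD.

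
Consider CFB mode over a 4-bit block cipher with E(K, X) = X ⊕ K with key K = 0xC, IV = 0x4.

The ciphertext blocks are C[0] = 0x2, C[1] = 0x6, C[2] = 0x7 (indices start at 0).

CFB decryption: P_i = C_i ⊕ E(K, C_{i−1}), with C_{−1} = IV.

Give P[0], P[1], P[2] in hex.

P[0] = 0xA, P[1] = 0x8, P[2] = 0xD

P[0]: E(K, 0x4) = 0x8; 0x2 ⊕ 0x8 = 0xA.
P[1]: E(K, 0x2) = 0xE; 0x6 ⊕ 0xE = 0x8.
P[2]: E(K, 0x6) = 0xA; 0x7 ⊕ 0xA = 0xD.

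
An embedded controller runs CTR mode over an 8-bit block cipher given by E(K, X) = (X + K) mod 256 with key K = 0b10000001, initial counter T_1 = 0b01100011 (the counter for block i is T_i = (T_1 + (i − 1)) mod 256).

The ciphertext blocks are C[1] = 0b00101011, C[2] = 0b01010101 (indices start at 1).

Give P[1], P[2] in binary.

CTR decryption: S_i = E(K, T_i) where T_i is the counter for block i; P_i = C_i ⊕ S_i.
P[1]: T = 0b01100011, S = E(K, T) = 0b11100100; 0b00101011 ⊕ 0b11100100 = 0b11001111.
P[2]: T = 0b01100100, S = E(K, T) = 0b11100101; 0b01010101 ⊕ 0b11100101 = 0b10110000.

P[1] = 0b11001111, P[2] = 0b10110000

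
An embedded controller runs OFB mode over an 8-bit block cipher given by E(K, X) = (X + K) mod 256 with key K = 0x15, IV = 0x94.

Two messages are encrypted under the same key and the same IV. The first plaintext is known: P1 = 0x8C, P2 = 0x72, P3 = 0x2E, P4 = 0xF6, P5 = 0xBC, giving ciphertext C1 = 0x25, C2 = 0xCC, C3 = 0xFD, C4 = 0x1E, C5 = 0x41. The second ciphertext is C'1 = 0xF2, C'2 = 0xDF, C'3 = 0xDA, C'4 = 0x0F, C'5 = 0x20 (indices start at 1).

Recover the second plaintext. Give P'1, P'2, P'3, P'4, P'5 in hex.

P'1 = 0x5B, P'2 = 0x61, P'3 = 0x09, P'4 = 0xE7, P'5 = 0xDD

In OFB with a reused IV, both messages share the same keystream S_i, so C_i ⊕ C'_i = P_i ⊕ P'_i and thus P'_i = P_i ⊕ C_i ⊕ C'_i.
P'1: 0x8C ⊕ 0x25 ⊕ 0xF2 = 0x5B.
P'2: 0x72 ⊕ 0xCC ⊕ 0xDF = 0x61.
P'3: 0x2E ⊕ 0xFD ⊕ 0xDA = 0x09.
P'4: 0xF6 ⊕ 0x1E ⊕ 0x0F = 0xE7.
P'5: 0xBC ⊕ 0x41 ⊕ 0x20 = 0xDD.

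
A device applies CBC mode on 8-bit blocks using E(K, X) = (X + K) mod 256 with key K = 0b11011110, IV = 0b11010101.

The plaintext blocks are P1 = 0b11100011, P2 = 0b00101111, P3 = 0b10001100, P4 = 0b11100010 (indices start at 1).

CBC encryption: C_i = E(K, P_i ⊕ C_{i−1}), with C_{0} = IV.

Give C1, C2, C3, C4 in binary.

C1: P1 ⊕ 0b11010101 = 0b00110110; E(K, 0b00110110) = 0b00010100.
C2: P2 ⊕ 0b00010100 = 0b00111011; E(K, 0b00111011) = 0b00011001.
C3: P3 ⊕ 0b00011001 = 0b10010101; E(K, 0b10010101) = 0b01110011.
C4: P4 ⊕ 0b01110011 = 0b10010001; E(K, 0b10010001) = 0b01101111.

C1 = 0b00010100, C2 = 0b00011001, C3 = 0b01110011, C4 = 0b01101111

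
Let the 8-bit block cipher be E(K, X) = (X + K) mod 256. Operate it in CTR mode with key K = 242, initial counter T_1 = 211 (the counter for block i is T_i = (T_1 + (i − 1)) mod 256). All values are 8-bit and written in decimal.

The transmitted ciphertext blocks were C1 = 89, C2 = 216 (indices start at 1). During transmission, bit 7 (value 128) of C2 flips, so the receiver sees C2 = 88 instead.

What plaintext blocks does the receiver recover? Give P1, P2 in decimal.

CTR decryption: S_i = E(K, T_i) where T_i is the counter for block i; P_i = C_i ⊕ S_i.
Only C2 changed, to 88. In CTR, a change in C_i flips the same bit in P_i only; the keystream is unaffected. Decrypting the received ciphertext:
P1: T = 211, S = E(K, T) = 197; 89 ⊕ 197 = 156.
P2: T = 212, S = E(K, T) = 198; 88 ⊕ 198 = 158.
Blocks that differ from the original plaintext: P2.

P1 = 156, P2 = 158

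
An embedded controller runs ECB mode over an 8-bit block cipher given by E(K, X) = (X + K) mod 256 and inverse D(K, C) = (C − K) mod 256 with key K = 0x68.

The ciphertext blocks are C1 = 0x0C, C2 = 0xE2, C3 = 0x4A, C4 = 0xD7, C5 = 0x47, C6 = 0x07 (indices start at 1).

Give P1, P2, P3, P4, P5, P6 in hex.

ECB decryption: P_i = D(K, C_i).
P1: D(K, 0x0C) = 0xA4.
P2: D(K, 0xE2) = 0x7A.
P3: D(K, 0x4A) = 0xE2.
P4: D(K, 0xD7) = 0x6F.
P5: D(K, 0x47) = 0xDF.
P6: D(K, 0x07) = 0x9F.

P1 = 0xA4, P2 = 0x7A, P3 = 0xE2, P4 = 0x6F, P5 = 0xDF, P6 = 0x9F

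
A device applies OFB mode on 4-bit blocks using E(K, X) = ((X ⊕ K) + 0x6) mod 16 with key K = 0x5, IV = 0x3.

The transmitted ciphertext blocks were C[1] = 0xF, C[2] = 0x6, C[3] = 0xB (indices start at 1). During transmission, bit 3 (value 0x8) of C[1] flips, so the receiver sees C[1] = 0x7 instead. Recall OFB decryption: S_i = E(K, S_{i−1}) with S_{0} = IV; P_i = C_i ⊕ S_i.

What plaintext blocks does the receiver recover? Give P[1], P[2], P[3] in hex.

Only C[1] changed, to 0x7. In OFB, a change in C_i flips the same bit in P_i only; the keystream is unaffected. Decrypting the received ciphertext:
P[1]: S = E(K, 0x3) = 0xC; 0x7 ⊕ 0xC = 0xB.
P[2]: S = E(K, 0xC) = 0xF; 0x6 ⊕ 0xF = 0x9.
P[3]: S = E(K, 0xF) = 0x0; 0xB ⊕ 0x0 = 0xB.
Blocks that differ from the original plaintext: P[1].

P[1] = 0xB, P[2] = 0x9, P[3] = 0xB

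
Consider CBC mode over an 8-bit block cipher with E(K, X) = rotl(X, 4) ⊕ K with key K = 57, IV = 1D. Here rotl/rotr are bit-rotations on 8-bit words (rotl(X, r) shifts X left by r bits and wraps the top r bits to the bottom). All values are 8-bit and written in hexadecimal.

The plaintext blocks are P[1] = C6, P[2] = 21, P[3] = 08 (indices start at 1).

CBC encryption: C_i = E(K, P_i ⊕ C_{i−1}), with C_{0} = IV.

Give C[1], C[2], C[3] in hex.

C[1] = EA, C[2] = EB, C[3] = 69

C[1]: P[1] ⊕ 1D = DB; E(K, DB) = EA.
C[2]: P[2] ⊕ EA = CB; E(K, CB) = EB.
C[3]: P[3] ⊕ EB = E3; E(K, E3) = 69.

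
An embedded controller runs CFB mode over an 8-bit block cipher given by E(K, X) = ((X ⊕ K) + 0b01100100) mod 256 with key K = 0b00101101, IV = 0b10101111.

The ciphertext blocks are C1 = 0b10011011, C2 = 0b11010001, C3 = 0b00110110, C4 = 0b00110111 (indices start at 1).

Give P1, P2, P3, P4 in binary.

P1 = 0b01111101, P2 = 0b11001011, P3 = 0b01010110, P4 = 0b01001000

CFB decryption: P_i = C_i ⊕ E(K, C_{i−1}), with C_{0} = IV.
P1: E(K, 0b10101111) = 0b11100110; 0b10011011 ⊕ 0b11100110 = 0b01111101.
P2: E(K, 0b10011011) = 0b00011010; 0b11010001 ⊕ 0b00011010 = 0b11001011.
P3: E(K, 0b11010001) = 0b01100000; 0b00110110 ⊕ 0b01100000 = 0b01010110.
P4: E(K, 0b00110110) = 0b01111111; 0b00110111 ⊕ 0b01111111 = 0b01001000.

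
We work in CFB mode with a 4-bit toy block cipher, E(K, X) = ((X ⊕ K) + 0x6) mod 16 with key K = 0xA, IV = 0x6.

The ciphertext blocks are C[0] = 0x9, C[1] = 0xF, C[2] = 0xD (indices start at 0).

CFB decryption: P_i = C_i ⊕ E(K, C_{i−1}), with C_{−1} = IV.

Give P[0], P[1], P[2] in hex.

P[0] = 0xB, P[1] = 0x6, P[2] = 0x6

P[0]: E(K, 0x6) = 0x2; 0x9 ⊕ 0x2 = 0xB.
P[1]: E(K, 0x9) = 0x9; 0xF ⊕ 0x9 = 0x6.
P[2]: E(K, 0xF) = 0xB; 0xD ⊕ 0xB = 0x6.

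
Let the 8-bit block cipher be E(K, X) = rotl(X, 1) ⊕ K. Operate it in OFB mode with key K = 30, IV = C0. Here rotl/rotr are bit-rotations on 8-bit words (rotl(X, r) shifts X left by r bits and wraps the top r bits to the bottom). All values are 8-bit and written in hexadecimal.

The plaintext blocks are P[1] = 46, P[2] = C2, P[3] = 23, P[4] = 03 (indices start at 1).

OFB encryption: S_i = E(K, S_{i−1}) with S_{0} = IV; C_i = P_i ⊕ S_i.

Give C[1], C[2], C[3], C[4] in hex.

C[1]: S = E(K, C0) = B1; 46 ⊕ B1 = F7.
C[2]: S = E(K, B1) = 53; C2 ⊕ 53 = 91.
C[3]: S = E(K, 53) = 96; 23 ⊕ 96 = B5.
C[4]: S = E(K, 96) = 1D; 03 ⊕ 1D = 1E.

C[1] = F7, C[2] = 91, C[3] = B5, C[4] = 1E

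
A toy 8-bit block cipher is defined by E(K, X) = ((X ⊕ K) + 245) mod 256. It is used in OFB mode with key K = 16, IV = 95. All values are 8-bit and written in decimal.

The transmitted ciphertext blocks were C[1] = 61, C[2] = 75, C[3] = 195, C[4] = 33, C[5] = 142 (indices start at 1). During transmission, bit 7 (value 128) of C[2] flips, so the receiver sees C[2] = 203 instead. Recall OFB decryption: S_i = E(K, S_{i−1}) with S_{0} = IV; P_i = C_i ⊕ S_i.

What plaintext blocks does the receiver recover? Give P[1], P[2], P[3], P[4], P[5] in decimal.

Only C[2] changed, to 203. In OFB, a change in C_i flips the same bit in P_i only; the keystream is unaffected. Decrypting the received ciphertext:
P[1]: S = E(K, 95) = 68; 61 ⊕ 68 = 121.
P[2]: S = E(K, 68) = 73; 203 ⊕ 73 = 130.
P[3]: S = E(K, 73) = 78; 195 ⊕ 78 = 141.
P[4]: S = E(K, 78) = 83; 33 ⊕ 83 = 114.
P[5]: S = E(K, 83) = 56; 142 ⊕ 56 = 182.
Blocks that differ from the original plaintext: P[2].

P[1] = 121, P[2] = 130, P[3] = 141, P[4] = 114, P[5] = 182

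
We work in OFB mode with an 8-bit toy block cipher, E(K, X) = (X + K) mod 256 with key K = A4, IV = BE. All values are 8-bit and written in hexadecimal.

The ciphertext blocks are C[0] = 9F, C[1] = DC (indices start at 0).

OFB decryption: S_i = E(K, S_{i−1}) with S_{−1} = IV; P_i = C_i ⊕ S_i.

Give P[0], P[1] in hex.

P[0]: S = E(K, BE) = 62; 9F ⊕ 62 = FD.
P[1]: S = E(K, 62) = 06; DC ⊕ 06 = DA.

P[0] = FD, P[1] = DA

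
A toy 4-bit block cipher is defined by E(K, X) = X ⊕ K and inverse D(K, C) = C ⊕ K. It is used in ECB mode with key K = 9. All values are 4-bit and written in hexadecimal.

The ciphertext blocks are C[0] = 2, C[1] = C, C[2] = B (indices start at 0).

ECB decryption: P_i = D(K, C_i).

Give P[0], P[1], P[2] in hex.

P[0] = B, P[1] = 5, P[2] = 2

P[0]: D(K, 2) = B.
P[1]: D(K, C) = 5.
P[2]: D(K, B) = 2.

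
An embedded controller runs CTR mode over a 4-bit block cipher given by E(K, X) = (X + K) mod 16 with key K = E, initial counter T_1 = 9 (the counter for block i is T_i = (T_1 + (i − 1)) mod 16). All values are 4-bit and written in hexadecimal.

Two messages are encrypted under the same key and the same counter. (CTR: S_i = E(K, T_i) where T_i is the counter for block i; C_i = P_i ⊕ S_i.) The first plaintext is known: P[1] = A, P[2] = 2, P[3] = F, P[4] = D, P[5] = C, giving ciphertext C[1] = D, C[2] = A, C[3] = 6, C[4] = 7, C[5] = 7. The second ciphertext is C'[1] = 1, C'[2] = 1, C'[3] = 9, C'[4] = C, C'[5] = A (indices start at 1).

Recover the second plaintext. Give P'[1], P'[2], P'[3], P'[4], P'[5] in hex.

P'[1] = 6, P'[2] = 9, P'[3] = 0, P'[4] = 6, P'[5] = 1

In CTR with a reused counter, both messages share the same keystream S_i, so C_i ⊕ C'_i = P_i ⊕ P'_i and thus P'_i = P_i ⊕ C_i ⊕ C'_i.
P'[1]: A ⊕ D ⊕ 1 = 6.
P'[2]: 2 ⊕ A ⊕ 1 = 9.
P'[3]: F ⊕ 6 ⊕ 9 = 0.
P'[4]: D ⊕ 7 ⊕ C = 6.
P'[5]: C ⊕ 7 ⊕ A = 1.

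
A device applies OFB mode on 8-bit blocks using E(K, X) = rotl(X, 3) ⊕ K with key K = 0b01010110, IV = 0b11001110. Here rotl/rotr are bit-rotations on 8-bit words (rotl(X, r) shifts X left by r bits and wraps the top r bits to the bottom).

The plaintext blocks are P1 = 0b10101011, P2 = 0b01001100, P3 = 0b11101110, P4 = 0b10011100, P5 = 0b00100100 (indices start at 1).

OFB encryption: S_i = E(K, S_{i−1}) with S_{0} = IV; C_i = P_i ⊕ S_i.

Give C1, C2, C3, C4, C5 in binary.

C1 = 0b10001011, C2 = 0b00011011, C3 = 0b00000010, C4 = 0b10101101, C5 = 0b11111011

C1: S = E(K, 0b11001110) = 0b00100000; 0b10101011 ⊕ 0b00100000 = 0b10001011.
C2: S = E(K, 0b00100000) = 0b01010111; 0b01001100 ⊕ 0b01010111 = 0b00011011.
C3: S = E(K, 0b01010111) = 0b11101100; 0b11101110 ⊕ 0b11101100 = 0b00000010.
C4: S = E(K, 0b11101100) = 0b00110001; 0b10011100 ⊕ 0b00110001 = 0b10101101.
C5: S = E(K, 0b00110001) = 0b11011111; 0b00100100 ⊕ 0b11011111 = 0b11111011.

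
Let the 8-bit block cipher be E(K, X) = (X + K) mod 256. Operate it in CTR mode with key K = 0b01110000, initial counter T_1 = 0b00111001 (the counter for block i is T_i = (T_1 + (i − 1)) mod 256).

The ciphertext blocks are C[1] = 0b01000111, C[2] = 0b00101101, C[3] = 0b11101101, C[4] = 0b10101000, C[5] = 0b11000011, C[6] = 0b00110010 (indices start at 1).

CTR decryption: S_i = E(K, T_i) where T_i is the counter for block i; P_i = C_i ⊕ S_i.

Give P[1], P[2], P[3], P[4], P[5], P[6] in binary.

P[1]: T = 0b00111001, S = E(K, T) = 0b10101001; 0b01000111 ⊕ 0b10101001 = 0b11101110.
P[2]: T = 0b00111010, S = E(K, T) = 0b10101010; 0b00101101 ⊕ 0b10101010 = 0b10000111.
P[3]: T = 0b00111011, S = E(K, T) = 0b10101011; 0b11101101 ⊕ 0b10101011 = 0b01000110.
P[4]: T = 0b00111100, S = E(K, T) = 0b10101100; 0b10101000 ⊕ 0b10101100 = 0b00000100.
P[5]: T = 0b00111101, S = E(K, T) = 0b10101101; 0b11000011 ⊕ 0b10101101 = 0b01101110.
P[6]: T = 0b00111110, S = E(K, T) = 0b10101110; 0b00110010 ⊕ 0b10101110 = 0b10011100.

P[1] = 0b11101110, P[2] = 0b10000111, P[3] = 0b01000110, P[4] = 0b00000100, P[5] = 0b01101110, P[6] = 0b10011100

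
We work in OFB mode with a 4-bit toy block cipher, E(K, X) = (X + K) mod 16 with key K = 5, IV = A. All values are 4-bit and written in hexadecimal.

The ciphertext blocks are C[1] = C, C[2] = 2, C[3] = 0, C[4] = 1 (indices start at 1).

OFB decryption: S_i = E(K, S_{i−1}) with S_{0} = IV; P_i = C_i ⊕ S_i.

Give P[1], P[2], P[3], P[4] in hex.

P[1] = 3, P[2] = 6, P[3] = 9, P[4] = F

P[1]: S = E(K, A) = F; C ⊕ F = 3.
P[2]: S = E(K, F) = 4; 2 ⊕ 4 = 6.
P[3]: S = E(K, 4) = 9; 0 ⊕ 9 = 9.
P[4]: S = E(K, 9) = E; 1 ⊕ E = F.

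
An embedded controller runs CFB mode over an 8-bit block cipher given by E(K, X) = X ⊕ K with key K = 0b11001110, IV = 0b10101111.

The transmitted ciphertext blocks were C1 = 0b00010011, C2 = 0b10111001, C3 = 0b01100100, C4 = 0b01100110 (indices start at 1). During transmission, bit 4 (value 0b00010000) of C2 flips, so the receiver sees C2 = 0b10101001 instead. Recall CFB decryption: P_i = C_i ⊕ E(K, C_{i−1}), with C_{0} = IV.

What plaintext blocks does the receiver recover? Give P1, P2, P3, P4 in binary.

P1 = 0b01110010, P2 = 0b01110100, P3 = 0b00000011, P4 = 0b11001100

Only C2 changed, to 0b10101001. In CFB, a change in C_i flips the same bit in P_i and garbles P_{i+1}. Decrypting the received ciphertext:
P1: E(K, 0b10101111) = 0b01100001; 0b00010011 ⊕ 0b01100001 = 0b01110010.
P2: E(K, 0b00010011) = 0b11011101; 0b10101001 ⊕ 0b11011101 = 0b01110100.
P3: E(K, 0b10101001) = 0b01100111; 0b01100100 ⊕ 0b01100111 = 0b00000011.
P4: E(K, 0b01100100) = 0b10101010; 0b01100110 ⊕ 0b10101010 = 0b11001100.
Blocks that differ from the original plaintext: P2, P3.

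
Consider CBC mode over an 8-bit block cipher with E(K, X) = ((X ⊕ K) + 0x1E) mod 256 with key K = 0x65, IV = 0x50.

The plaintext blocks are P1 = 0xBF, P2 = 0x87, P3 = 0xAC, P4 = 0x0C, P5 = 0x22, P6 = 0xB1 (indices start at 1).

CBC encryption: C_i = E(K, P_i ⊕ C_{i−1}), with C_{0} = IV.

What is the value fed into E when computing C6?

C1: P1 ⊕ 0x50 = 0xEF; E(K, 0xEF) = 0xA8.
C2: P2 ⊕ 0xA8 = 0x2F; E(K, 0x2F) = 0x68.
C3: P3 ⊕ 0x68 = 0xC4; E(K, 0xC4) = 0xBF.
C4: P4 ⊕ 0xBF = 0xB3; E(K, 0xB3) = 0xF4.
C5: P5 ⊕ 0xF4 = 0xD6; E(K, 0xD6) = 0xD1.
C6: P6 ⊕ 0xD1 = 0x60; E(K, 0x60) = 0x23.
So the input to E for block 6 is 0x60.

0x60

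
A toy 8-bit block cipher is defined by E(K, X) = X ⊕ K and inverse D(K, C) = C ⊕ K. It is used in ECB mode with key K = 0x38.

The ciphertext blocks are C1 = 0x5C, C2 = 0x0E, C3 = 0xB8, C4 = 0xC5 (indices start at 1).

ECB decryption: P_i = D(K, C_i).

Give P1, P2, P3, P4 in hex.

P1: D(K, 0x5C) = 0x64.
P2: D(K, 0x0E) = 0x36.
P3: D(K, 0xB8) = 0x80.
P4: D(K, 0xC5) = 0xFD.

P1 = 0x64, P2 = 0x36, P3 = 0x80, P4 = 0xFD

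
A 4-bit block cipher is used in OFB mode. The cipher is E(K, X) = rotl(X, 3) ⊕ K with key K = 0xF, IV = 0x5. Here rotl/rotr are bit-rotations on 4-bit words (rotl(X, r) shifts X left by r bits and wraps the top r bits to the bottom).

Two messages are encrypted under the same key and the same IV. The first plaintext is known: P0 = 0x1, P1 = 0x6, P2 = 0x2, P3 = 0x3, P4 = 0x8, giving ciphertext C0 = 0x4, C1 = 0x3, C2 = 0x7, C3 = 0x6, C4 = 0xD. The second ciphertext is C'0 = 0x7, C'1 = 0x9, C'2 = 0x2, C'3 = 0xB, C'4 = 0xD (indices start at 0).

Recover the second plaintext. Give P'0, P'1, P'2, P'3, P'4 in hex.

P'0 = 0x2, P'1 = 0xC, P'2 = 0x7, P'3 = 0xE, P'4 = 0x8

In OFB with a reused IV, both messages share the same keystream S_i, so C_i ⊕ C'_i = P_i ⊕ P'_i and thus P'_i = P_i ⊕ C_i ⊕ C'_i.
P'0: 0x1 ⊕ 0x4 ⊕ 0x7 = 0x2.
P'1: 0x6 ⊕ 0x3 ⊕ 0x9 = 0xC.
P'2: 0x2 ⊕ 0x7 ⊕ 0x2 = 0x7.
P'3: 0x3 ⊕ 0x6 ⊕ 0xB = 0xE.
P'4: 0x8 ⊕ 0xD ⊕ 0xD = 0x8.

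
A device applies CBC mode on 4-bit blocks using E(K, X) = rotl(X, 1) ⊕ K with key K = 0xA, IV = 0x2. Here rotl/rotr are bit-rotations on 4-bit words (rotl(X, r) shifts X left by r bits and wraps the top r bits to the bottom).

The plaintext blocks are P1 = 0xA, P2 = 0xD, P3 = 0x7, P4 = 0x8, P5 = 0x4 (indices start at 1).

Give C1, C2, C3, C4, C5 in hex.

CBC encryption: C_i = E(K, P_i ⊕ C_{i−1}), with C_{0} = IV.
C1: P1 ⊕ 0x2 = 0x8; E(K, 0x8) = 0xB.
C2: P2 ⊕ 0xB = 0x6; E(K, 0x6) = 0x6.
C3: P3 ⊕ 0x6 = 0x1; E(K, 0x1) = 0x8.
C4: P4 ⊕ 0x8 = 0x0; E(K, 0x0) = 0xA.
C5: P5 ⊕ 0xA = 0xE; E(K, 0xE) = 0x7.

C1 = 0xB, C2 = 0x6, C3 = 0x8, C4 = 0xA, C5 = 0x7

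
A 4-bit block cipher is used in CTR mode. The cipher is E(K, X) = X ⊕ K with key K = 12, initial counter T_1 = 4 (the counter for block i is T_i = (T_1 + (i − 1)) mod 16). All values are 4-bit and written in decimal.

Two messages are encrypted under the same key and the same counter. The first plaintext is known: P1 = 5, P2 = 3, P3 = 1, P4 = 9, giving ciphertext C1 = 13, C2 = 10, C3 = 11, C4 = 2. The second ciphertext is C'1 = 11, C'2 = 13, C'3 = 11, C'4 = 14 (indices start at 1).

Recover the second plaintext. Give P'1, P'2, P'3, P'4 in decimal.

In CTR with a reused counter, both messages share the same keystream S_i, so C_i ⊕ C'_i = P_i ⊕ P'_i and thus P'_i = P_i ⊕ C_i ⊕ C'_i.
P'1: 5 ⊕ 13 ⊕ 11 = 3.
P'2: 3 ⊕ 10 ⊕ 13 = 4.
P'3: 1 ⊕ 11 ⊕ 11 = 1.
P'4: 9 ⊕ 2 ⊕ 14 = 5.

P'1 = 3, P'2 = 4, P'3 = 1, P'4 = 5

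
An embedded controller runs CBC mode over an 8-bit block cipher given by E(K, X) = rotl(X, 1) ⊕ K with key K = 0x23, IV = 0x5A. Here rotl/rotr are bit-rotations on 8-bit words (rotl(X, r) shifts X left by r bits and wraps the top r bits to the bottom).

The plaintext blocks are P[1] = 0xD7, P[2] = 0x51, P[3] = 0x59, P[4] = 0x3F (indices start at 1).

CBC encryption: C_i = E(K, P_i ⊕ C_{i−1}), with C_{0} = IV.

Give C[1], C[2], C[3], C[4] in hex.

C[1] = 0x38, C[2] = 0xF1, C[3] = 0x72, C[4] = 0xB9

C[1]: P[1] ⊕ 0x5A = 0x8D; E(K, 0x8D) = 0x38.
C[2]: P[2] ⊕ 0x38 = 0x69; E(K, 0x69) = 0xF1.
C[3]: P[3] ⊕ 0xF1 = 0xA8; E(K, 0xA8) = 0x72.
C[4]: P[4] ⊕ 0x72 = 0x4D; E(K, 0x4D) = 0xB9.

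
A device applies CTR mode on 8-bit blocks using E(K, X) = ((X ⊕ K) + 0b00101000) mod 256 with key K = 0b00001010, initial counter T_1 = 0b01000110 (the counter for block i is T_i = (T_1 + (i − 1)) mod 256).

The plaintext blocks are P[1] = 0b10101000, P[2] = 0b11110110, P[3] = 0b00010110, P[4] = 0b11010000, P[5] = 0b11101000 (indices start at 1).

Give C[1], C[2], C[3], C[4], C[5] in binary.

C[1] = 0b11011100, C[2] = 0b10000011, C[3] = 0b01111100, C[4] = 0b10111011, C[5] = 0b10000000

CTR encryption: S_i = E(K, T_i) where T_i is the counter for block i; C_i = P_i ⊕ S_i.
C[1]: T = 0b01000110, S = E(K, T) = 0b01110100; 0b10101000 ⊕ 0b01110100 = 0b11011100.
C[2]: T = 0b01000111, S = E(K, T) = 0b01110101; 0b11110110 ⊕ 0b01110101 = 0b10000011.
C[3]: T = 0b01001000, S = E(K, T) = 0b01101010; 0b00010110 ⊕ 0b01101010 = 0b01111100.
C[4]: T = 0b01001001, S = E(K, T) = 0b01101011; 0b11010000 ⊕ 0b01101011 = 0b10111011.
C[5]: T = 0b01001010, S = E(K, T) = 0b01101000; 0b11101000 ⊕ 0b01101000 = 0b10000000.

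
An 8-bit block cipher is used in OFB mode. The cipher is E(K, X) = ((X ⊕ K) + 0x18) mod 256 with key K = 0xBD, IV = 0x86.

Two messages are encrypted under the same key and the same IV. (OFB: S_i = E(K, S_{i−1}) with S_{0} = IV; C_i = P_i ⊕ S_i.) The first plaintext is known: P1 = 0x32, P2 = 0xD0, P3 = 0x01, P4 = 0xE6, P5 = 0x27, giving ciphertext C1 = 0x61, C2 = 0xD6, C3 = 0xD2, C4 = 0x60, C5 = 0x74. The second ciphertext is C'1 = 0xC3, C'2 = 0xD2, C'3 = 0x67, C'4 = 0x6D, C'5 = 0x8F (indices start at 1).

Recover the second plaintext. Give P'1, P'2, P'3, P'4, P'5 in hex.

In OFB with a reused IV, both messages share the same keystream S_i, so C_i ⊕ C'_i = P_i ⊕ P'_i and thus P'_i = P_i ⊕ C_i ⊕ C'_i.
P'1: 0x32 ⊕ 0x61 ⊕ 0xC3 = 0x90.
P'2: 0xD0 ⊕ 0xD6 ⊕ 0xD2 = 0xD4.
P'3: 0x01 ⊕ 0xD2 ⊕ 0x67 = 0xB4.
P'4: 0xE6 ⊕ 0x60 ⊕ 0x6D = 0xEB.
P'5: 0x27 ⊕ 0x74 ⊕ 0x8F = 0xDC.

P'1 = 0x90, P'2 = 0xD4, P'3 = 0xB4, P'4 = 0xEB, P'5 = 0xDC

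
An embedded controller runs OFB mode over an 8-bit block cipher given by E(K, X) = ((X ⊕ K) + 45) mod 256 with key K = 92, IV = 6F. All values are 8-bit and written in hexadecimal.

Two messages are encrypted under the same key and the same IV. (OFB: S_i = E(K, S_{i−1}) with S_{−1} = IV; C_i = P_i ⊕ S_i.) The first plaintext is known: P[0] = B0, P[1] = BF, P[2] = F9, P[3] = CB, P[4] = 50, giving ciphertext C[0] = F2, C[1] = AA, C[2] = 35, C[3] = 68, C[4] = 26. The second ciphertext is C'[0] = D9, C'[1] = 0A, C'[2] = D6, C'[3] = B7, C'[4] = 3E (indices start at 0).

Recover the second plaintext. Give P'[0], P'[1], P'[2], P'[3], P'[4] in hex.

In OFB with a reused IV, both messages share the same keystream S_i, so C_i ⊕ C'_i = P_i ⊕ P'_i and thus P'_i = P_i ⊕ C_i ⊕ C'_i.
P'[0]: B0 ⊕ F2 ⊕ D9 = 9B.
P'[1]: BF ⊕ AA ⊕ 0A = 1F.
P'[2]: F9 ⊕ 35 ⊕ D6 = 1A.
P'[3]: CB ⊕ 68 ⊕ B7 = 14.
P'[4]: 50 ⊕ 26 ⊕ 3E = 48.

P'[0] = 9B, P'[1] = 1F, P'[2] = 1A, P'[3] = 14, P'[4] = 48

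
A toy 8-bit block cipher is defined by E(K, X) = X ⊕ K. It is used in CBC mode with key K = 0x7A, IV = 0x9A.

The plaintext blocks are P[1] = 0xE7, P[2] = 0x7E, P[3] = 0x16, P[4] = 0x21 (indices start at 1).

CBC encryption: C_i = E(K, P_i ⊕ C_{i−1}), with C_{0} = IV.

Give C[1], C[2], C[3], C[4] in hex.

C[1] = 0x07, C[2] = 0x03, C[3] = 0x6F, C[4] = 0x34

C[1]: P[1] ⊕ 0x9A = 0x7D; E(K, 0x7D) = 0x07.
C[2]: P[2] ⊕ 0x07 = 0x79; E(K, 0x79) = 0x03.
C[3]: P[3] ⊕ 0x03 = 0x15; E(K, 0x15) = 0x6F.
C[4]: P[4] ⊕ 0x6F = 0x4E; E(K, 0x4E) = 0x34.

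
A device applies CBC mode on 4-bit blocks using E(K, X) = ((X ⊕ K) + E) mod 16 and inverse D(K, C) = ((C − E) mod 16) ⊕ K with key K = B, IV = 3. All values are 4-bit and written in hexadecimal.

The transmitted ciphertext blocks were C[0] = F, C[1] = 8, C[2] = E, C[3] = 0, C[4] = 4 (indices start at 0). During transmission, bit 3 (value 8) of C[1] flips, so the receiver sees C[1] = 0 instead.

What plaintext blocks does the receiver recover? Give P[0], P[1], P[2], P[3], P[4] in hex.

CBC decryption: P_i = D(K, C_i) ⊕ C_{i−1}, with C_{−1} = IV.
Only C[1] changed, to 0. In CBC, a change in C_i garbles P_i and flips the same bit in P_{i+1}. Decrypting the received ciphertext:
P[0]: D(K, F) = A; A ⊕ 3 = 9.
P[1]: D(K, 0) = 9; 9 ⊕ F = 6.
P[2]: D(K, E) = B; B ⊕ 0 = B.
P[3]: D(K, 0) = 9; 9 ⊕ E = 7.
P[4]: D(K, 4) = D; D ⊕ 0 = D.
Blocks that differ from the original plaintext: P[1], P[2].

P[0] = 9, P[1] = 6, P[2] = B, P[3] = 7, P[4] = D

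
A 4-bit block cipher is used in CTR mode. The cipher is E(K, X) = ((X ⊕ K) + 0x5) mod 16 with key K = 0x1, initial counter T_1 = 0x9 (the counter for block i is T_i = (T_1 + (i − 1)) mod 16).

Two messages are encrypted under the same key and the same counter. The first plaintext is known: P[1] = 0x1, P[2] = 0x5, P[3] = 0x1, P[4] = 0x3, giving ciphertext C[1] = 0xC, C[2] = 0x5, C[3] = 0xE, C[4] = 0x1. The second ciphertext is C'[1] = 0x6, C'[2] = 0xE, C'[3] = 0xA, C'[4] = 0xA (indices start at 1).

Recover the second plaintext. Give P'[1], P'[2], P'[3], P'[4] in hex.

P'[1] = 0xB, P'[2] = 0xE, P'[3] = 0x5, P'[4] = 0x8

In CTR with a reused counter, both messages share the same keystream S_i, so C_i ⊕ C'_i = P_i ⊕ P'_i and thus P'_i = P_i ⊕ C_i ⊕ C'_i.
P'[1]: 0x1 ⊕ 0xC ⊕ 0x6 = 0xB.
P'[2]: 0x5 ⊕ 0x5 ⊕ 0xE = 0xE.
P'[3]: 0x1 ⊕ 0xE ⊕ 0xA = 0x5.
P'[4]: 0x3 ⊕ 0x1 ⊕ 0xA = 0x8.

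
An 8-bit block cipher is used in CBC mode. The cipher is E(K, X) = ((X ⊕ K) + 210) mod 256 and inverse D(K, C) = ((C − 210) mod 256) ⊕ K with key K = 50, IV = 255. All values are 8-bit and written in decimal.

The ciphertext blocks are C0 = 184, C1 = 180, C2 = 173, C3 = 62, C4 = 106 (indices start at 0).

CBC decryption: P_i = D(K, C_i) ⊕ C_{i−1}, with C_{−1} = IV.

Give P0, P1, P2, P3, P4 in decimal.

P0 = 43, P1 = 104, P2 = 93, P3 = 243, P4 = 148

P0: D(K, 184) = 212; 212 ⊕ 255 = 43.
P1: D(K, 180) = 208; 208 ⊕ 184 = 104.
P2: D(K, 173) = 233; 233 ⊕ 180 = 93.
P3: D(K, 62) = 94; 94 ⊕ 173 = 243.
P4: D(K, 106) = 170; 170 ⊕ 62 = 148.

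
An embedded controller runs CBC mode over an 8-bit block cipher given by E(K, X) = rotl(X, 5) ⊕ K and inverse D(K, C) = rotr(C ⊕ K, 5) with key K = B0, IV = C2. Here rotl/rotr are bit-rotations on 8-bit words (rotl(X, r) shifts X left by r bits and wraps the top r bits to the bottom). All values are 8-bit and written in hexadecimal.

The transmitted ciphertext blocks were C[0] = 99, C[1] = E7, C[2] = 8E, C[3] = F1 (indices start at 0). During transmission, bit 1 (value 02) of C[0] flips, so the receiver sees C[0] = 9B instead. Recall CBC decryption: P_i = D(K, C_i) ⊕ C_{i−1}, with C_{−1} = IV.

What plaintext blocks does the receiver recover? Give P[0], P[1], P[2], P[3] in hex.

P[0] = 9B, P[1] = 21, P[2] = 16, P[3] = 84

Only C[0] changed, to 9B. In CBC, a change in C_i garbles P_i and flips the same bit in P_{i+1}. Decrypting the received ciphertext:
P[0]: D(K, 9B) = 59; 59 ⊕ C2 = 9B.
P[1]: D(K, E7) = BA; BA ⊕ 9B = 21.
P[2]: D(K, 8E) = F1; F1 ⊕ E7 = 16.
P[3]: D(K, F1) = 0A; 0A ⊕ 8E = 84.
Blocks that differ from the original plaintext: P[0], P[1].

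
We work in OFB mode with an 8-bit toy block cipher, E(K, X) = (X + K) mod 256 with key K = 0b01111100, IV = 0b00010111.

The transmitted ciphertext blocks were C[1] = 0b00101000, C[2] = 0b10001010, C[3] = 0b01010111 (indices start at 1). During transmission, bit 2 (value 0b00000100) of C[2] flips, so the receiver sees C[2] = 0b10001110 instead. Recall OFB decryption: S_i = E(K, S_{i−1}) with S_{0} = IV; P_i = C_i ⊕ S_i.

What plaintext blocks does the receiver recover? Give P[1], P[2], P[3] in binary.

P[1] = 0b10111011, P[2] = 0b10000001, P[3] = 0b11011100

Only C[2] changed, to 0b10001110. In OFB, a change in C_i flips the same bit in P_i only; the keystream is unaffected. Decrypting the received ciphertext:
P[1]: S = E(K, 0b00010111) = 0b10010011; 0b00101000 ⊕ 0b10010011 = 0b10111011.
P[2]: S = E(K, 0b10010011) = 0b00001111; 0b10001110 ⊕ 0b00001111 = 0b10000001.
P[3]: S = E(K, 0b00001111) = 0b10001011; 0b01010111 ⊕ 0b10001011 = 0b11011100.
Blocks that differ from the original plaintext: P[2].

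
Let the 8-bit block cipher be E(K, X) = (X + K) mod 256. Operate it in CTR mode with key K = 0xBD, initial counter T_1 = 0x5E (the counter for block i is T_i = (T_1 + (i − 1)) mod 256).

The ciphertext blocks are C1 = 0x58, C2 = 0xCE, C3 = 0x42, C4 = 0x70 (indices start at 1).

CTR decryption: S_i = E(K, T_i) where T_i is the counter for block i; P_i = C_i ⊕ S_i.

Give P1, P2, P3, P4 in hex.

P1 = 0x43, P2 = 0xD2, P3 = 0x5F, P4 = 0x6E

P1: T = 0x5E, S = E(K, T) = 0x1B; 0x58 ⊕ 0x1B = 0x43.
P2: T = 0x5F, S = E(K, T) = 0x1C; 0xCE ⊕ 0x1C = 0xD2.
P3: T = 0x60, S = E(K, T) = 0x1D; 0x42 ⊕ 0x1D = 0x5F.
P4: T = 0x61, S = E(K, T) = 0x1E; 0x70 ⊕ 0x1E = 0x6E.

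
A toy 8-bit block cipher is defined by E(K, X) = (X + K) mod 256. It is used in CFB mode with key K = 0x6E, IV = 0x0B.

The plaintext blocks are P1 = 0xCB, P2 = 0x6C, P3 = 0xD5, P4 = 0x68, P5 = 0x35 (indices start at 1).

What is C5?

CFB encryption: C_i = P_i ⊕ E(K, C_{i−1}), with C_{0} = IV.
C1: E(K, 0x0B) = 0x79; 0xCB ⊕ 0x79 = 0xB2.
C2: E(K, 0xB2) = 0x20; 0x6C ⊕ 0x20 = 0x4C.
C3: E(K, 0x4C) = 0xBA; 0xD5 ⊕ 0xBA = 0x6F.
C4: E(K, 0x6F) = 0xDD; 0x68 ⊕ 0xDD = 0xB5.
C5: E(K, 0xB5) = 0x23; 0x35 ⊕ 0x23 = 0x16.

C5 = 0x16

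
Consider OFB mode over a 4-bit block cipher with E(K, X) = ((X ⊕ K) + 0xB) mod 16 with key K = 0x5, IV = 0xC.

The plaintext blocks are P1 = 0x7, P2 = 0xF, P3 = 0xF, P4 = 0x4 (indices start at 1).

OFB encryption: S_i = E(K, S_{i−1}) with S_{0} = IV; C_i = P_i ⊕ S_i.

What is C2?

C1: S = E(K, 0xC) = 0x4; 0x7 ⊕ 0x4 = 0x3.
C2: S = E(K, 0x4) = 0xC; 0xF ⊕ 0xC = 0x3.

C2 = 0x3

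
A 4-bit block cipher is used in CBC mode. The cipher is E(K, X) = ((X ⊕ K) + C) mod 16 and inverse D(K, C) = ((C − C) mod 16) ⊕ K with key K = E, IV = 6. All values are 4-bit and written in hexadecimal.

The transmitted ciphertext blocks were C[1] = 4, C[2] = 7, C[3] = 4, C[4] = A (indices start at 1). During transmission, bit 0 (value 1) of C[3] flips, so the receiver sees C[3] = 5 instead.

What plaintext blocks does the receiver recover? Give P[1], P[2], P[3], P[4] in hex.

CBC decryption: P_i = D(K, C_i) ⊕ C_{i−1}, with C_{0} = IV.
Only C[3] changed, to 5. In CBC, a change in C_i garbles P_i and flips the same bit in P_{i+1}. Decrypting the received ciphertext:
P[1]: D(K, 4) = 6; 6 ⊕ 6 = 0.
P[2]: D(K, 7) = 5; 5 ⊕ 4 = 1.
P[3]: D(K, 5) = 7; 7 ⊕ 7 = 0.
P[4]: D(K, A) = 0; 0 ⊕ 5 = 5.
Blocks that differ from the original plaintext: P[3], P[4].

P[1] = 0, P[2] = 1, P[3] = 0, P[4] = 5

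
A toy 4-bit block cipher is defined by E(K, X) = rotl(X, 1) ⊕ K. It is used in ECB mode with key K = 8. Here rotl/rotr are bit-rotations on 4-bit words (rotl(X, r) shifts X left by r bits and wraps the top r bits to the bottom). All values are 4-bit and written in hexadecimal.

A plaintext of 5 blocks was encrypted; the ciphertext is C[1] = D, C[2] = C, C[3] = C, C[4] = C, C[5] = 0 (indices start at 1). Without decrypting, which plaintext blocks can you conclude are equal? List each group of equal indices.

ECB encrypts each block independently with the same key, so equal ciphertext blocks imply equal plaintext blocks.
C[2] = C[3] = C[4] = C, so P[2] = P[3] = P[4].

P[2] = P[3] = P[4]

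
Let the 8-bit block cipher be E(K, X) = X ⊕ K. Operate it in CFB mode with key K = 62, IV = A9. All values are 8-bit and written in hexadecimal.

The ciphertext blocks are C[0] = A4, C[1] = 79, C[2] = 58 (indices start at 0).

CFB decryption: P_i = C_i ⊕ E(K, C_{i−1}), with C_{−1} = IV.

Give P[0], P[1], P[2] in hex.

P[0]: E(K, A9) = CB; A4 ⊕ CB = 6F.
P[1]: E(K, A4) = C6; 79 ⊕ C6 = BF.
P[2]: E(K, 79) = 1B; 58 ⊕ 1B = 43.

P[0] = 6F, P[1] = BF, P[2] = 43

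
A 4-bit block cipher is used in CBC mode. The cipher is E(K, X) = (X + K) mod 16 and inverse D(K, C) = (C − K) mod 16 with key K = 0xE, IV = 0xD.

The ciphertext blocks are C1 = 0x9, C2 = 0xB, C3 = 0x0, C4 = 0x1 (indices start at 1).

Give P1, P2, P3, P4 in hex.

P1 = 0x6, P2 = 0x4, P3 = 0x9, P4 = 0x3

CBC decryption: P_i = D(K, C_i) ⊕ C_{i−1}, with C_{0} = IV.
P1: D(K, 0x9) = 0xB; 0xB ⊕ 0xD = 0x6.
P2: D(K, 0xB) = 0xD; 0xD ⊕ 0x9 = 0x4.
P3: D(K, 0x0) = 0x2; 0x2 ⊕ 0xB = 0x9.
P4: D(K, 0x1) = 0x3; 0x3 ⊕ 0x0 = 0x3.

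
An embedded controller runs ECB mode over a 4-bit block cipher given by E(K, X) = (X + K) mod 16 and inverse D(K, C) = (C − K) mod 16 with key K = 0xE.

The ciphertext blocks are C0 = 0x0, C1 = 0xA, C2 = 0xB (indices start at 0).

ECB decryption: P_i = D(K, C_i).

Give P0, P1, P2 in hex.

P0: D(K, 0x0) = 0x2.
P1: D(K, 0xA) = 0xC.
P2: D(K, 0xB) = 0xD.

P0 = 0x2, P1 = 0xC, P2 = 0xD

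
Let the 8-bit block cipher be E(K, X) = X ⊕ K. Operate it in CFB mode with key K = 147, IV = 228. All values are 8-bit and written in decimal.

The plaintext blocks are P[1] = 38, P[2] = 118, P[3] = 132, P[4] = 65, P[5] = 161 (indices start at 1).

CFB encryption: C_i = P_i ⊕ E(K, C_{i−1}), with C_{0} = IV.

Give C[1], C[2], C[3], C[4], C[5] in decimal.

C[1] = 81, C[2] = 180, C[3] = 163, C[4] = 113, C[5] = 67

C[1]: E(K, 228) = 119; 38 ⊕ 119 = 81.
C[2]: E(K, 81) = 194; 118 ⊕ 194 = 180.
C[3]: E(K, 180) = 39; 132 ⊕ 39 = 163.
C[4]: E(K, 163) = 48; 65 ⊕ 48 = 113.
C[5]: E(K, 113) = 226; 161 ⊕ 226 = 67.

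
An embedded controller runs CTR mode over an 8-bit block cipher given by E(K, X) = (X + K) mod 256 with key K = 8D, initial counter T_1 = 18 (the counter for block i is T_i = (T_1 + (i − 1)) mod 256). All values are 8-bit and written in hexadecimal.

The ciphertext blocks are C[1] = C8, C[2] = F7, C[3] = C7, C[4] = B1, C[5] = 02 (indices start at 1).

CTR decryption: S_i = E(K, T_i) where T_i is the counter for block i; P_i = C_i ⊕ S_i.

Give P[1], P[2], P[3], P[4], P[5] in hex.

P[1] = 6D, P[2] = 51, P[3] = 60, P[4] = 19, P[5] = AB

P[1]: T = 18, S = E(K, T) = A5; C8 ⊕ A5 = 6D.
P[2]: T = 19, S = E(K, T) = A6; F7 ⊕ A6 = 51.
P[3]: T = 1A, S = E(K, T) = A7; C7 ⊕ A7 = 60.
P[4]: T = 1B, S = E(K, T) = A8; B1 ⊕ A8 = 19.
P[5]: T = 1C, S = E(K, T) = A9; 02 ⊕ A9 = AB.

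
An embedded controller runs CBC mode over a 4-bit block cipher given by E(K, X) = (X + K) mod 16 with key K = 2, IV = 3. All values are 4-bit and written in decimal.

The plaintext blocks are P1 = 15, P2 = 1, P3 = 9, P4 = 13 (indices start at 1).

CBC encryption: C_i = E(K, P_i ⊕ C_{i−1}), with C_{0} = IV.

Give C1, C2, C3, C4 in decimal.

C1: P1 ⊕ 3 = 12; E(K, 12) = 14.
C2: P2 ⊕ 14 = 15; E(K, 15) = 1.
C3: P3 ⊕ 1 = 8; E(K, 8) = 10.
C4: P4 ⊕ 10 = 7; E(K, 7) = 9.

C1 = 14, C2 = 1, C3 = 10, C4 = 9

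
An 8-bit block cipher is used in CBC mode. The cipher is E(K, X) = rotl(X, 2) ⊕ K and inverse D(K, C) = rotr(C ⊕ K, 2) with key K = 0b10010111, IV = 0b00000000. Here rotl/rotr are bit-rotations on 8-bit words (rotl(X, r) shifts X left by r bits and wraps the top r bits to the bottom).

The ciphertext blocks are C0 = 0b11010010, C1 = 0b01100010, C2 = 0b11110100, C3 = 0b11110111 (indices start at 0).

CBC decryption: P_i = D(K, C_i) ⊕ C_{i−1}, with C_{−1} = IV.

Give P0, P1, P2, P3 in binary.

P0: D(K, 0b11010010) = 0b01010001; 0b01010001 ⊕ 0b00000000 = 0b01010001.
P1: D(K, 0b01100010) = 0b01111101; 0b01111101 ⊕ 0b11010010 = 0b10101111.
P2: D(K, 0b11110100) = 0b11011000; 0b11011000 ⊕ 0b01100010 = 0b10111010.
P3: D(K, 0b11110111) = 0b00011000; 0b00011000 ⊕ 0b11110100 = 0b11101100.

P0 = 0b01010001, P1 = 0b10101111, P2 = 0b10111010, P3 = 0b11101100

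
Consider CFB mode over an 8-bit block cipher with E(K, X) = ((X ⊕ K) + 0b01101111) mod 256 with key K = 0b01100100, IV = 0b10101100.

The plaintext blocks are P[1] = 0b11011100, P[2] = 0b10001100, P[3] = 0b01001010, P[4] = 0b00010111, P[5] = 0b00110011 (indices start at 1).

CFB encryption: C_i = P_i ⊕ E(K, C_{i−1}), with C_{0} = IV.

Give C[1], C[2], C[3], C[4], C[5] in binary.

C[1]: E(K, 0b10101100) = 0b00110111; 0b11011100 ⊕ 0b00110111 = 0b11101011.
C[2]: E(K, 0b11101011) = 0b11111110; 0b10001100 ⊕ 0b11111110 = 0b01110010.
C[3]: E(K, 0b01110010) = 0b10000101; 0b01001010 ⊕ 0b10000101 = 0b11001111.
C[4]: E(K, 0b11001111) = 0b00011010; 0b00010111 ⊕ 0b00011010 = 0b00001101.
C[5]: E(K, 0b00001101) = 0b11011000; 0b00110011 ⊕ 0b11011000 = 0b11101011.

C[1] = 0b11101011, C[2] = 0b01110010, C[3] = 0b11001111, C[4] = 0b00001101, C[5] = 0b11101011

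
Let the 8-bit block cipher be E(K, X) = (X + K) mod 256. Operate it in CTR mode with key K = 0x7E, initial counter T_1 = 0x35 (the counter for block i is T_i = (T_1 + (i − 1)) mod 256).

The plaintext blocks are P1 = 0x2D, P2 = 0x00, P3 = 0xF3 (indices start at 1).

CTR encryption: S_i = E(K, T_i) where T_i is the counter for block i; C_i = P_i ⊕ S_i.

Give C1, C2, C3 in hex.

C1: T = 0x35, S = E(K, T) = 0xB3; 0x2D ⊕ 0xB3 = 0x9E.
C2: T = 0x36, S = E(K, T) = 0xB4; 0x00 ⊕ 0xB4 = 0xB4.
C3: T = 0x37, S = E(K, T) = 0xB5; 0xF3 ⊕ 0xB5 = 0x46.

C1 = 0x9E, C2 = 0xB4, C3 = 0x46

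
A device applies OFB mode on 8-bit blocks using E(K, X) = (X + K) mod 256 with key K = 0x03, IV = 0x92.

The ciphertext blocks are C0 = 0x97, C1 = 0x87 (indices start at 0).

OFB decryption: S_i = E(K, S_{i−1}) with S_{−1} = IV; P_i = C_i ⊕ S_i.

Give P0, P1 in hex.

P0: S = E(K, 0x92) = 0x95; 0x97 ⊕ 0x95 = 0x02.
P1: S = E(K, 0x95) = 0x98; 0x87 ⊕ 0x98 = 0x1F.

P0 = 0x02, P1 = 0x1F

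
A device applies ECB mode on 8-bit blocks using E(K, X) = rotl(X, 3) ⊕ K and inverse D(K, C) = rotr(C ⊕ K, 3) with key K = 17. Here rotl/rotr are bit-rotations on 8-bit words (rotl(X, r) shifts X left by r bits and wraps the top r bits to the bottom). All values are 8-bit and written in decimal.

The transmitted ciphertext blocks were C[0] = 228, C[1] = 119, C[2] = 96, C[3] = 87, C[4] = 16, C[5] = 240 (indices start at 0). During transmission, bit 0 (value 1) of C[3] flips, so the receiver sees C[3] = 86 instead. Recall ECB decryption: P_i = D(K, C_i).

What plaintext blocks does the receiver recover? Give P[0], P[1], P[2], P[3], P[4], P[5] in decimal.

P[0] = 190, P[1] = 204, P[2] = 46, P[3] = 232, P[4] = 32, P[5] = 60

Only C[3] changed, to 86. In ECB, a change in C_i affects only P_i. Decrypting the received ciphertext:
P[0]: D(K, 228) = 190.
P[1]: D(K, 119) = 204.
P[2]: D(K, 96) = 46.
P[3]: D(K, 86) = 232.
P[4]: D(K, 16) = 32.
P[5]: D(K, 240) = 60.
Blocks that differ from the original plaintext: P[3].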